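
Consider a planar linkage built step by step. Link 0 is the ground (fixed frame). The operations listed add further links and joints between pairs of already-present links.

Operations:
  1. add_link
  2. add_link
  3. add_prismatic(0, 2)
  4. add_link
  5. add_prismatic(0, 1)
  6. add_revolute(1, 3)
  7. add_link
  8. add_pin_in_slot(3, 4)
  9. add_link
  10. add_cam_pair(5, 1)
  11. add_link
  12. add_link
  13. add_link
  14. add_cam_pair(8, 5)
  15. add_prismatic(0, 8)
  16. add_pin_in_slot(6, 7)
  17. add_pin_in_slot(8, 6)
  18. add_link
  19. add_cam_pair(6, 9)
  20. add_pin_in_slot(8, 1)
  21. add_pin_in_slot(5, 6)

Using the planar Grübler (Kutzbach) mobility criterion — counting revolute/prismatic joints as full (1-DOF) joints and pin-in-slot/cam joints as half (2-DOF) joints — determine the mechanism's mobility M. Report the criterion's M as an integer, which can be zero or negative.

M = 11

link 0 = ground. State L|J1|J2 = 1|0|0
+link1  2|0|0
+link2  3|0|0
P(0,2) f=1→J1  3|1|0
+link3  4|1|0
P(0,1) f=1→J1  4|2|0
R(1,3) f=1→J1  4|3|0
+link4  5|3|0
PS(3,4) f=2→J2  5|3|1
+link5  6|3|1
C(5,1) f=2→J2  6|3|2
+link6  7|3|2
+link7  8|3|2
+link8  9|3|2
C(8,5) f=2→J2  9|3|3
P(0,8) f=1→J1  9|4|3
PS(6,7) f=2→J2  9|4|4
PS(8,6) f=2→J2  9|4|5
+link9  10|4|5
C(6,9) f=2→J2  10|4|6
PS(8,1) f=2→J2  10|4|7
PS(5,6) f=2→J2  10|4|8
M = 3(10−1)−2·4−8 = 27−8−8 = 11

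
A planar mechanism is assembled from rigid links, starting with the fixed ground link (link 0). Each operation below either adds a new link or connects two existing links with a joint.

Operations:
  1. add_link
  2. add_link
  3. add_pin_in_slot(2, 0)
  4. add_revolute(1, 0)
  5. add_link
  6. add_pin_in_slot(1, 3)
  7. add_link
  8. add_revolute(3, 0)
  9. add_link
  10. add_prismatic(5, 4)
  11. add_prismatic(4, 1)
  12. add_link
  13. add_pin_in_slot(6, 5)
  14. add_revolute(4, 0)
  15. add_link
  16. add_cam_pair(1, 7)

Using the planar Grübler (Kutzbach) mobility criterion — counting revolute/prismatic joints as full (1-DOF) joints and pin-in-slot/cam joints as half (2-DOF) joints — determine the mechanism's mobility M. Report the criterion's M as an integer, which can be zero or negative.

M = 7

(L,J1,J2)=(1,0,0); link0 fixed
link1: (2,0,0)
link2: (3,0,0)
PS 2-0 [J2]: (3,0,1)
R 1-0 [J1]: (3,1,1)
link3: (4,1,1)
PS 1-3 [J2]: (4,1,2)
link4: (5,1,2)
R 3-0 [J1]: (5,2,2)
link5: (6,2,2)
P 5-4 [J1]: (6,3,2)
P 4-1 [J1]: (6,4,2)
link6: (7,4,2)
PS 6-5 [J2]: (7,4,3)
R 4-0 [J1]: (7,5,3)
link7: (8,5,3)
C 1-7 [J2]: (8,5,4)
Grübler: 3·7 − 2·5 − 4 = 7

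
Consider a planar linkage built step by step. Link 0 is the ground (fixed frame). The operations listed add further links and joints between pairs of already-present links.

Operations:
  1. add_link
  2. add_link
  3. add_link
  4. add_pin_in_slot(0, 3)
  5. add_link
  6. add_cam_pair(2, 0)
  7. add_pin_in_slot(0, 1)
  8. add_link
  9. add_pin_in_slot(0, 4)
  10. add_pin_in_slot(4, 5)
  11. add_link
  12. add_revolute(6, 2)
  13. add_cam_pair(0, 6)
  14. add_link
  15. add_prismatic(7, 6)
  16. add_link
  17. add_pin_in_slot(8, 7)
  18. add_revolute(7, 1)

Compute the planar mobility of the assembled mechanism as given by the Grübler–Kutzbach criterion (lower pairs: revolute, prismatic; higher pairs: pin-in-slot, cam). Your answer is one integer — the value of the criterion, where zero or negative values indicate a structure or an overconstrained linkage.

M = 11

(L,J1,J2)=(1,0,0); link0 fixed
link1: (2,0,0)
link2: (3,0,0)
link3: (4,0,0)
PS 0-3 [J2]: (4,0,1)
link4: (5,0,1)
C 2-0 [J2]: (5,0,2)
PS 0-1 [J2]: (5,0,3)
link5: (6,0,3)
PS 0-4 [J2]: (6,0,4)
PS 4-5 [J2]: (6,0,5)
link6: (7,0,5)
R 6-2 [J1]: (7,1,5)
C 0-6 [J2]: (7,1,6)
link7: (8,1,6)
P 7-6 [J1]: (8,2,6)
link8: (9,2,6)
PS 8-7 [J2]: (9,2,7)
R 7-1 [J1]: (9,3,7)
Grübler: 3·8 − 2·3 − 7 = 11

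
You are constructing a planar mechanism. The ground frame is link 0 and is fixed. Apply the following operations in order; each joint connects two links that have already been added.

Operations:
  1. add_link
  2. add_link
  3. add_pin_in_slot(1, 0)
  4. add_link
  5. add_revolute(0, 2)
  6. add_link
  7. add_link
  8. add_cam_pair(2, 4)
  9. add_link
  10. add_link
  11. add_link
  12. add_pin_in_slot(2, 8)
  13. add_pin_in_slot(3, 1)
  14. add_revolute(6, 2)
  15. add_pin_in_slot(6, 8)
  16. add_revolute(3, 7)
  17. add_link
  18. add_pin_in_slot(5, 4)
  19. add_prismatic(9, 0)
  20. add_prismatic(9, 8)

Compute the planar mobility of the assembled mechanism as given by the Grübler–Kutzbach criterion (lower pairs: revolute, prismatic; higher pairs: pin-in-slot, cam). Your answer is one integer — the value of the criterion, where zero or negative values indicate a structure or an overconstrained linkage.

M = 11

L=1 J1=0 J2=0
add link → L=2 J1=0 J2=0
add link → L=3 J1=0 J2=0
PS@1,0 dof=2 J2 → L=3 J1=0 J2=1
add link → L=4 J1=0 J2=1
R@0,2 dof=1 J1 → L=4 J1=1 J2=1
add link → L=5 J1=1 J2=1
add link → L=6 J1=1 J2=1
C@2,4 dof=2 J2 → L=6 J1=1 J2=2
add link → L=7 J1=1 J2=2
add link → L=8 J1=1 J2=2
add link → L=9 J1=1 J2=2
PS@2,8 dof=2 J2 → L=9 J1=1 J2=3
PS@3,1 dof=2 J2 → L=9 J1=1 J2=4
R@6,2 dof=1 J1 → L=9 J1=2 J2=4
PS@6,8 dof=2 J2 → L=9 J1=2 J2=5
R@3,7 dof=1 J1 → L=9 J1=3 J2=5
add link → L=10 J1=3 J2=5
PS@5,4 dof=2 J2 → L=10 J1=3 J2=6
P@9,0 dof=1 J1 → L=10 J1=4 J2=6
P@9,8 dof=1 J1 → L=10 J1=5 J2=6
M=3(L−1)−2J1−J2=3·9−2·5−6=11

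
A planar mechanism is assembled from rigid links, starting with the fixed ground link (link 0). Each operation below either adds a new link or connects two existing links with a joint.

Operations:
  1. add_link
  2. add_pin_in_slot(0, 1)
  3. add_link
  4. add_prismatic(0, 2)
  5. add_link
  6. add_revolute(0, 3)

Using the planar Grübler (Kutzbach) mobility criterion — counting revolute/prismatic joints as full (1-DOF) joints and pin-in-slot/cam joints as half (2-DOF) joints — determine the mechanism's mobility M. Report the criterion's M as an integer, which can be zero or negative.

L=1 J1=0 J2=0
add link → L=2 J1=0 J2=0
PS@0,1 dof=2 J2 → L=2 J1=0 J2=1
add link → L=3 J1=0 J2=1
P@0,2 dof=1 J1 → L=3 J1=1 J2=1
add link → L=4 J1=1 J2=1
R@0,3 dof=1 J1 → L=4 J1=2 J2=1
M=3(L−1)−2J1−J2=3·3−2·2−1=4

M = 4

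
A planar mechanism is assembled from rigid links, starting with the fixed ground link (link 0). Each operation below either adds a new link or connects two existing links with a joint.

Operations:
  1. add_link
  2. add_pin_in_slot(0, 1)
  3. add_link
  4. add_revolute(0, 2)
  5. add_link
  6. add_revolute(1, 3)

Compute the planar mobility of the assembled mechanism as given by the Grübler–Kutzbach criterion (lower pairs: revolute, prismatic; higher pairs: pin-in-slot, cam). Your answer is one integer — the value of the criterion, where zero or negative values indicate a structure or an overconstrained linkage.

M = 4

[1;0;0] (link 0 is ground)
L+ [2;0;0]
PS(0,1)∈J2 [2;0;1]
L+ [3;0;1]
R(0,2)∈J1 [3;1;1]
L+ [4;1;1]
R(1,3)∈J1 [4;2;1]
mobility = 9 − 4 − 1 = 4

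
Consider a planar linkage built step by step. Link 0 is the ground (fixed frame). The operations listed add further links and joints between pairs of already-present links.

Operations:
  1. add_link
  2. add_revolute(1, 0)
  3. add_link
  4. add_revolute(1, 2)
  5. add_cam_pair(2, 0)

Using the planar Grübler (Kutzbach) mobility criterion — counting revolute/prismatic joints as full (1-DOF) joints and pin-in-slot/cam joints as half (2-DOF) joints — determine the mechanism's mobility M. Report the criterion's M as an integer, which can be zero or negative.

L=1 J1=0 J2=0
add link → L=2 J1=0 J2=0
R@1,0 dof=1 J1 → L=2 J1=1 J2=0
add link → L=3 J1=1 J2=0
R@1,2 dof=1 J1 → L=3 J1=2 J2=0
C@2,0 dof=2 J2 → L=3 J1=2 J2=1
M=3(L−1)−2J1−J2=3·2−2·2−1=1

M = 1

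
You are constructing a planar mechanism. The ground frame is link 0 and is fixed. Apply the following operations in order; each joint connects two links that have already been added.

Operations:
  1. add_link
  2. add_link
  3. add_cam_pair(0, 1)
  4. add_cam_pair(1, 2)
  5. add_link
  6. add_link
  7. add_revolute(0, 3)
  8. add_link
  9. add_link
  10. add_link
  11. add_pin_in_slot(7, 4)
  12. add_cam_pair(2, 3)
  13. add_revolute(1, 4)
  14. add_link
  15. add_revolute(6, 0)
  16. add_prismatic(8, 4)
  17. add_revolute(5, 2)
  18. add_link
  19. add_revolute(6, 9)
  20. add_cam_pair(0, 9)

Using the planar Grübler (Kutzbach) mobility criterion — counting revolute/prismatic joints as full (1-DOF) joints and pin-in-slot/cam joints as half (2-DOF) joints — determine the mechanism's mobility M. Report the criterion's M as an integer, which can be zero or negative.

link 0 = ground. State L|J1|J2 = 1|0|0
+link1  2|0|0
+link2  3|0|0
C(0,1) f=2→J2  3|0|1
C(1,2) f=2→J2  3|0|2
+link3  4|0|2
+link4  5|0|2
R(0,3) f=1→J1  5|1|2
+link5  6|1|2
+link6  7|1|2
+link7  8|1|2
PS(7,4) f=2→J2  8|1|3
C(2,3) f=2→J2  8|1|4
R(1,4) f=1→J1  8|2|4
+link8  9|2|4
R(6,0) f=1→J1  9|3|4
P(8,4) f=1→J1  9|4|4
R(5,2) f=1→J1  9|5|4
+link9  10|5|4
R(6,9) f=1→J1  10|6|4
C(0,9) f=2→J2  10|6|5
M = 3(10−1)−2·6−5 = 27−12−5 = 10

M = 10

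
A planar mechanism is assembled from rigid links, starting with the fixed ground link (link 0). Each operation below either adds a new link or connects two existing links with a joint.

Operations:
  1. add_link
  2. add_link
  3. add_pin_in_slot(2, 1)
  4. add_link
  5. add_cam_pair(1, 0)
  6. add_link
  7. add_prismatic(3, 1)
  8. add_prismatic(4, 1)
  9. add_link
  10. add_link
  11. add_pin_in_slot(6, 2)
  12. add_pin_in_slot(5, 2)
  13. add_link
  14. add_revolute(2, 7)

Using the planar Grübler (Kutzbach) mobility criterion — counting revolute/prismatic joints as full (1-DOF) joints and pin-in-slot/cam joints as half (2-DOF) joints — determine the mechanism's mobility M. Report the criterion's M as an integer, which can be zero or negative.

M = 11

L=1 J1=0 J2=0
add link → L=2 J1=0 J2=0
add link → L=3 J1=0 J2=0
PS@2,1 dof=2 J2 → L=3 J1=0 J2=1
add link → L=4 J1=0 J2=1
C@1,0 dof=2 J2 → L=4 J1=0 J2=2
add link → L=5 J1=0 J2=2
P@3,1 dof=1 J1 → L=5 J1=1 J2=2
P@4,1 dof=1 J1 → L=5 J1=2 J2=2
add link → L=6 J1=2 J2=2
add link → L=7 J1=2 J2=2
PS@6,2 dof=2 J2 → L=7 J1=2 J2=3
PS@5,2 dof=2 J2 → L=7 J1=2 J2=4
add link → L=8 J1=2 J2=4
R@2,7 dof=1 J1 → L=8 J1=3 J2=4
M=3(L−1)−2J1−J2=3·7−2·3−4=11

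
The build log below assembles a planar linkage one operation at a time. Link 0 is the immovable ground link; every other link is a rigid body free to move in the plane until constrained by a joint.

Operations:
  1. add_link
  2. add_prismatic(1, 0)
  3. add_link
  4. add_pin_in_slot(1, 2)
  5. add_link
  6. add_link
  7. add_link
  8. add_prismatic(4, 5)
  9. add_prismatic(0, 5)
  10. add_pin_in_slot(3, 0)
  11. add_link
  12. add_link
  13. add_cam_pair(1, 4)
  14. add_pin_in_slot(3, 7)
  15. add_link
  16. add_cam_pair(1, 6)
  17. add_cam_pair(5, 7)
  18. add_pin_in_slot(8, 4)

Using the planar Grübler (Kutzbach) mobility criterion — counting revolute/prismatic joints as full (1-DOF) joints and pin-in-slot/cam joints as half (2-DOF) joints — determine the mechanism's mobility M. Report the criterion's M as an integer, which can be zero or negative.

[1;0;0] (link 0 is ground)
L+ [2;0;0]
P(1,0)∈J1 [2;1;0]
L+ [3;1;0]
PS(1,2)∈J2 [3;1;1]
L+ [4;1;1]
L+ [5;1;1]
L+ [6;1;1]
P(4,5)∈J1 [6;2;1]
P(0,5)∈J1 [6;3;1]
PS(3,0)∈J2 [6;3;2]
L+ [7;3;2]
L+ [8;3;2]
C(1,4)∈J2 [8;3;3]
PS(3,7)∈J2 [8;3;4]
L+ [9;3;4]
C(1,6)∈J2 [9;3;5]
C(5,7)∈J2 [9;3;6]
PS(8,4)∈J2 [9;3;7]
mobility = 24 − 6 − 7 = 11

M = 11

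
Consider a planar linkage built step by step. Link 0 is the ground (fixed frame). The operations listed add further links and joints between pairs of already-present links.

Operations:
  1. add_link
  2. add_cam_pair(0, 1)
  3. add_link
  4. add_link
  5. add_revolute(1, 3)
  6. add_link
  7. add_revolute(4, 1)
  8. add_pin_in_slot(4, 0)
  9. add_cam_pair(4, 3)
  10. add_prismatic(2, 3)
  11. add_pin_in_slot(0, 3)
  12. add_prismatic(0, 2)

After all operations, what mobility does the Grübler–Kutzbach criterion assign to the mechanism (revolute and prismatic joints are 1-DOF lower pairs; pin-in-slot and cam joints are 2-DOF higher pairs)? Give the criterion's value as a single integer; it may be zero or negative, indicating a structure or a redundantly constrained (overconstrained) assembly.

L=1 J1=0 J2=0
add link → L=2 J1=0 J2=0
C@0,1 dof=2 J2 → L=2 J1=0 J2=1
add link → L=3 J1=0 J2=1
add link → L=4 J1=0 J2=1
R@1,3 dof=1 J1 → L=4 J1=1 J2=1
add link → L=5 J1=1 J2=1
R@4,1 dof=1 J1 → L=5 J1=2 J2=1
PS@4,0 dof=2 J2 → L=5 J1=2 J2=2
C@4,3 dof=2 J2 → L=5 J1=2 J2=3
P@2,3 dof=1 J1 → L=5 J1=3 J2=3
PS@0,3 dof=2 J2 → L=5 J1=3 J2=4
P@0,2 dof=1 J1 → L=5 J1=4 J2=4
M=3(L−1)−2J1−J2=3·4−2·4−4=0

M = 0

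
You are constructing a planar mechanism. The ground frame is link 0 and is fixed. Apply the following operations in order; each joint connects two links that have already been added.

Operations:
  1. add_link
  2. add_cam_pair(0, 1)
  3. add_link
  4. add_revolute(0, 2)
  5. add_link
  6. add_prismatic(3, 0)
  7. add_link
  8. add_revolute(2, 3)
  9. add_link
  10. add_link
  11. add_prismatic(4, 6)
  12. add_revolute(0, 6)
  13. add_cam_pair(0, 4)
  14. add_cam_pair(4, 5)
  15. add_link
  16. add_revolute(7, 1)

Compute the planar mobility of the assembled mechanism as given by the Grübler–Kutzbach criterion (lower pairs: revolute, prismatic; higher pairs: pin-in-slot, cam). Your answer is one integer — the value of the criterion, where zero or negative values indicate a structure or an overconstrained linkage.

M = 6

(L,J1,J2)=(1,0,0); link0 fixed
link1: (2,0,0)
C 0-1 [J2]: (2,0,1)
link2: (3,0,1)
R 0-2 [J1]: (3,1,1)
link3: (4,1,1)
P 3-0 [J1]: (4,2,1)
link4: (5,2,1)
R 2-3 [J1]: (5,3,1)
link5: (6,3,1)
link6: (7,3,1)
P 4-6 [J1]: (7,4,1)
R 0-6 [J1]: (7,5,1)
C 0-4 [J2]: (7,5,2)
C 4-5 [J2]: (7,5,3)
link7: (8,5,3)
R 7-1 [J1]: (8,6,3)
Grübler: 3·7 − 2·6 − 3 = 6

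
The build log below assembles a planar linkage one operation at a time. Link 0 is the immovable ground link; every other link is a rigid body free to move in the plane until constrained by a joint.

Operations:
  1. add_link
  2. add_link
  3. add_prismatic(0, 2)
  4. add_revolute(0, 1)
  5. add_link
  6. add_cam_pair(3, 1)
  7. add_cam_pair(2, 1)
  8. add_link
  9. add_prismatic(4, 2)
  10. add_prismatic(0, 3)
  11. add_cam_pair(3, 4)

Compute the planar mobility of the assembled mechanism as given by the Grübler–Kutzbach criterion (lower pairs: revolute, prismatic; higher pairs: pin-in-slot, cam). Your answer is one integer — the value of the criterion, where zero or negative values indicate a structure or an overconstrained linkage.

M = 1

ground; <1,0,0>
#1 <2,0,0>
#2 <3,0,0>
P:0↔2 J1 <3,1,0>
R:0↔1 J1 <3,2,0>
#3 <4,2,0>
C:3↔1 J2 <4,2,1>
C:2↔1 J2 <4,2,2>
#4 <5,2,2>
P:4↔2 J1 <5,3,2>
P:0↔3 J1 <5,4,2>
C:3↔4 J2 <5,4,3>
3×4 − 2×4 − 1×3 = 1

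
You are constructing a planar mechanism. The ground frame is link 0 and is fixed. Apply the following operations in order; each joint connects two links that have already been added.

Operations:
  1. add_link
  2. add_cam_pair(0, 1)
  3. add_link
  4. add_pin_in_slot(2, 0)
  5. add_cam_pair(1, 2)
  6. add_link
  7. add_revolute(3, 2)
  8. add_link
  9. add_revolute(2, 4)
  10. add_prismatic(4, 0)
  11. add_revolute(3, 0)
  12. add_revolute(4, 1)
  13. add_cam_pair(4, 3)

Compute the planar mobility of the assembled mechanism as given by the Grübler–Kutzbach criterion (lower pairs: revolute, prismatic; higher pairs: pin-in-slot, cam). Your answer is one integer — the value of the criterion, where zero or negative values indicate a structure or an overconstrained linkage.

M = -2

L=1 J1=0 J2=0
add link → L=2 J1=0 J2=0
C@0,1 dof=2 J2 → L=2 J1=0 J2=1
add link → L=3 J1=0 J2=1
PS@2,0 dof=2 J2 → L=3 J1=0 J2=2
C@1,2 dof=2 J2 → L=3 J1=0 J2=3
add link → L=4 J1=0 J2=3
R@3,2 dof=1 J1 → L=4 J1=1 J2=3
add link → L=5 J1=1 J2=3
R@2,4 dof=1 J1 → L=5 J1=2 J2=3
P@4,0 dof=1 J1 → L=5 J1=3 J2=3
R@3,0 dof=1 J1 → L=5 J1=4 J2=3
R@4,1 dof=1 J1 → L=5 J1=5 J2=3
C@4,3 dof=2 J2 → L=5 J1=5 J2=4
M=3(L−1)−2J1−J2=3·4−2·5−4=-2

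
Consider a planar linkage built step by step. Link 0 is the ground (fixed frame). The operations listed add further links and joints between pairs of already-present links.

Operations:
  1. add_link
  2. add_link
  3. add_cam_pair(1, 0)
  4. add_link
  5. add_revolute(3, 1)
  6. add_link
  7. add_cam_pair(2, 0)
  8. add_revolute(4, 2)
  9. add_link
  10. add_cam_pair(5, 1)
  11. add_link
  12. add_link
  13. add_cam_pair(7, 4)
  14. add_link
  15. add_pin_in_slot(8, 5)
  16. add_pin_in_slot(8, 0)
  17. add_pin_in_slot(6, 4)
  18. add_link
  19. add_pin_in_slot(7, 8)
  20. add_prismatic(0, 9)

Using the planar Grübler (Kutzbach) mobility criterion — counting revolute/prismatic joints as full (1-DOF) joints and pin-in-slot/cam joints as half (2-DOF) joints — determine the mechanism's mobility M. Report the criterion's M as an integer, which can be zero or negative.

ground; <1,0,0>
#1 <2,0,0>
#2 <3,0,0>
C:1↔0 J2 <3,0,1>
#3 <4,0,1>
R:3↔1 J1 <4,1,1>
#4 <5,1,1>
C:2↔0 J2 <5,1,2>
R:4↔2 J1 <5,2,2>
#5 <6,2,2>
C:5↔1 J2 <6,2,3>
#6 <7,2,3>
#7 <8,2,3>
C:7↔4 J2 <8,2,4>
#8 <9,2,4>
PS:8↔5 J2 <9,2,5>
PS:8↔0 J2 <9,2,6>
PS:6↔4 J2 <9,2,7>
#9 <10,2,7>
PS:7↔8 J2 <10,2,8>
P:0↔9 J1 <10,3,8>
3×9 − 2×3 − 1×8 = 13

M = 13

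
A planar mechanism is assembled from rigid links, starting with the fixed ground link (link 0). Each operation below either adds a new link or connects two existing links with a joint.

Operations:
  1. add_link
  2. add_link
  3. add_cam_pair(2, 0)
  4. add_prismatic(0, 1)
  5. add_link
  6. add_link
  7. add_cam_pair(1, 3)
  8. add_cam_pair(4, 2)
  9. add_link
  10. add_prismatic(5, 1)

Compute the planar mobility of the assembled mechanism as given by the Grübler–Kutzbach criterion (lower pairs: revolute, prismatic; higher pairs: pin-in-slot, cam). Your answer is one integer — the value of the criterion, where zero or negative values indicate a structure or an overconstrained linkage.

M = 8

L=1 J1=0 J2=0
add link → L=2 J1=0 J2=0
add link → L=3 J1=0 J2=0
C@2,0 dof=2 J2 → L=3 J1=0 J2=1
P@0,1 dof=1 J1 → L=3 J1=1 J2=1
add link → L=4 J1=1 J2=1
add link → L=5 J1=1 J2=1
C@1,3 dof=2 J2 → L=5 J1=1 J2=2
C@4,2 dof=2 J2 → L=5 J1=1 J2=3
add link → L=6 J1=1 J2=3
P@5,1 dof=1 J1 → L=6 J1=2 J2=3
M=3(L−1)−2J1−J2=3·5−2·2−3=8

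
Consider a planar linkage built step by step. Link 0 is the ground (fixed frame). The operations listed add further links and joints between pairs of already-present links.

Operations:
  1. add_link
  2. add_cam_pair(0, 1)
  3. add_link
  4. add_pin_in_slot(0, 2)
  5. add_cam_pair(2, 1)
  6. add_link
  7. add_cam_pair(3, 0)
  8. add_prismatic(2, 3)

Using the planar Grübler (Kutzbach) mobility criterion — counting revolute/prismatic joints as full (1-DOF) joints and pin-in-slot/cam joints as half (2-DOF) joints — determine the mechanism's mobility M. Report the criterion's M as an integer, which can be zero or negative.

M = 3

[1;0;0] (link 0 is ground)
L+ [2;0;0]
C(0,1)∈J2 [2;0;1]
L+ [3;0;1]
PS(0,2)∈J2 [3;0;2]
C(2,1)∈J2 [3;0;3]
L+ [4;0;3]
C(3,0)∈J2 [4;0;4]
P(2,3)∈J1 [4;1;4]
mobility = 9 − 2 − 4 = 3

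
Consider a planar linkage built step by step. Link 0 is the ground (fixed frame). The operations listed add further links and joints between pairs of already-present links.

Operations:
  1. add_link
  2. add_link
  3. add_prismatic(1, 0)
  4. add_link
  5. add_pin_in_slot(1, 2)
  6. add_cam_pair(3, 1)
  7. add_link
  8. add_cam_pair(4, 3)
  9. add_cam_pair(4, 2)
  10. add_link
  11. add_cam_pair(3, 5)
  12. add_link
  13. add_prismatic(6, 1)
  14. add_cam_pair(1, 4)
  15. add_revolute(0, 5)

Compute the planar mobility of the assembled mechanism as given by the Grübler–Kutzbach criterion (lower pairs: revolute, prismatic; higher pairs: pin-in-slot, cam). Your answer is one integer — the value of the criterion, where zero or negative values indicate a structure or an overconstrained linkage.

M = 6

ground; <1,0,0>
#1 <2,0,0>
#2 <3,0,0>
P:1↔0 J1 <3,1,0>
#3 <4,1,0>
PS:1↔2 J2 <4,1,1>
C:3↔1 J2 <4,1,2>
#4 <5,1,2>
C:4↔3 J2 <5,1,3>
C:4↔2 J2 <5,1,4>
#5 <6,1,4>
C:3↔5 J2 <6,1,5>
#6 <7,1,5>
P:6↔1 J1 <7,2,5>
C:1↔4 J2 <7,2,6>
R:0↔5 J1 <7,3,6>
3×6 − 2×3 − 1×6 = 6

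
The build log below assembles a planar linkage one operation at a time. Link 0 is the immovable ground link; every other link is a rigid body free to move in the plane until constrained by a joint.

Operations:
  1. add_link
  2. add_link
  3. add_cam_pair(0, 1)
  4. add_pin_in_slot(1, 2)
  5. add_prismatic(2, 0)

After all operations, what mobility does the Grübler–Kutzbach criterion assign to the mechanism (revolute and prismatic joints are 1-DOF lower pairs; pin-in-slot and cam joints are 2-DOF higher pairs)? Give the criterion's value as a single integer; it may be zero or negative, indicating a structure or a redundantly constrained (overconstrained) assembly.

[1;0;0] (link 0 is ground)
L+ [2;0;0]
L+ [3;0;0]
C(0,1)∈J2 [3;0;1]
PS(1,2)∈J2 [3;0;2]
P(2,0)∈J1 [3;1;2]
mobility = 6 − 2 − 2 = 2

M = 2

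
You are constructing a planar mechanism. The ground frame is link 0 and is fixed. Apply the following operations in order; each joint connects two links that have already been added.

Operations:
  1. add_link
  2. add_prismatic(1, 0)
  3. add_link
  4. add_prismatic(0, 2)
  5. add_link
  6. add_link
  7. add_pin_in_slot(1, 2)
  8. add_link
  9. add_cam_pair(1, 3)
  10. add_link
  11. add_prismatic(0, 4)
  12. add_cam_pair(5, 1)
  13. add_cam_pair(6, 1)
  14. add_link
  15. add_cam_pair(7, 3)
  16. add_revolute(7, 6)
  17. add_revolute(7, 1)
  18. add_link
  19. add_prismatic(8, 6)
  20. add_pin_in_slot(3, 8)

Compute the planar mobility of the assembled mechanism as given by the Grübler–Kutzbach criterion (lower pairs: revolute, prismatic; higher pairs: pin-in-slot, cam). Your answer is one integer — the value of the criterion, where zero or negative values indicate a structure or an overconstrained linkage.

ground; <1,0,0>
#1 <2,0,0>
P:1↔0 J1 <2,1,0>
#2 <3,1,0>
P:0↔2 J1 <3,2,0>
#3 <4,2,0>
#4 <5,2,0>
PS:1↔2 J2 <5,2,1>
#5 <6,2,1>
C:1↔3 J2 <6,2,2>
#6 <7,2,2>
P:0↔4 J1 <7,3,2>
C:5↔1 J2 <7,3,3>
C:6↔1 J2 <7,3,4>
#7 <8,3,4>
C:7↔3 J2 <8,3,5>
R:7↔6 J1 <8,4,5>
R:7↔1 J1 <8,5,5>
#8 <9,5,5>
P:8↔6 J1 <9,6,5>
PS:3↔8 J2 <9,6,6>
3×8 − 2×6 − 1×6 = 6

M = 6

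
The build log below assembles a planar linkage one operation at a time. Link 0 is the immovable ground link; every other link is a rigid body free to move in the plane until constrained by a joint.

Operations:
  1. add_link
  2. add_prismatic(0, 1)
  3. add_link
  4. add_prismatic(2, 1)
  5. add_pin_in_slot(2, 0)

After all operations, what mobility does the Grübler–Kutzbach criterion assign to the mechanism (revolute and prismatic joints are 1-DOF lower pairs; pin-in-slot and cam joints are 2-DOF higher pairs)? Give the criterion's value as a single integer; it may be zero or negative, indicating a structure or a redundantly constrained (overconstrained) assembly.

M = 1

ground; <1,0,0>
#1 <2,0,0>
P:0↔1 J1 <2,1,0>
#2 <3,1,0>
P:2↔1 J1 <3,2,0>
PS:2↔0 J2 <3,2,1>
3×2 − 2×2 − 1×1 = 1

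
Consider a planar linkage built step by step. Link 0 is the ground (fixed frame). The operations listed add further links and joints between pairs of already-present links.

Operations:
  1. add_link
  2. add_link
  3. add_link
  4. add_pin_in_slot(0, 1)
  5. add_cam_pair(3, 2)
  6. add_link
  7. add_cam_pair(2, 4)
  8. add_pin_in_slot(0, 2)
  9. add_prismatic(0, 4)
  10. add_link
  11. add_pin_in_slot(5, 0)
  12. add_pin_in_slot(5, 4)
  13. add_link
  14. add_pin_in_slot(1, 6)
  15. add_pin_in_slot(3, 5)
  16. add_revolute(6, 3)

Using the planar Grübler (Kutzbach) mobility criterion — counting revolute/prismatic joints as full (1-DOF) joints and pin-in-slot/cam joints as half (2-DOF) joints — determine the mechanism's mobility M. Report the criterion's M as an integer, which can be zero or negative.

M = 6

link 0 = ground. State L|J1|J2 = 1|0|0
+link1  2|0|0
+link2  3|0|0
+link3  4|0|0
PS(0,1) f=2→J2  4|0|1
C(3,2) f=2→J2  4|0|2
+link4  5|0|2
C(2,4) f=2→J2  5|0|3
PS(0,2) f=2→J2  5|0|4
P(0,4) f=1→J1  5|1|4
+link5  6|1|4
PS(5,0) f=2→J2  6|1|5
PS(5,4) f=2→J2  6|1|6
+link6  7|1|6
PS(1,6) f=2→J2  7|1|7
PS(3,5) f=2→J2  7|1|8
R(6,3) f=1→J1  7|2|8
M = 3(7−1)−2·2−8 = 18−4−8 = 6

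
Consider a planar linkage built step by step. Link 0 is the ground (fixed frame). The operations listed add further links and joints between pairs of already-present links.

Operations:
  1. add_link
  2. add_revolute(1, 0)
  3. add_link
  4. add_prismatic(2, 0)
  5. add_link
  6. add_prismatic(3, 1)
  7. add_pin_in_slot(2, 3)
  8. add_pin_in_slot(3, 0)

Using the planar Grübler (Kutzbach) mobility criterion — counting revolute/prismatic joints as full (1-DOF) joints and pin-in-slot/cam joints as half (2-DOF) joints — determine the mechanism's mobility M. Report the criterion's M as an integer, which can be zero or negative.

L=1 J1=0 J2=0
add link → L=2 J1=0 J2=0
R@1,0 dof=1 J1 → L=2 J1=1 J2=0
add link → L=3 J1=1 J2=0
P@2,0 dof=1 J1 → L=3 J1=2 J2=0
add link → L=4 J1=2 J2=0
P@3,1 dof=1 J1 → L=4 J1=3 J2=0
PS@2,3 dof=2 J2 → L=4 J1=3 J2=1
PS@3,0 dof=2 J2 → L=4 J1=3 J2=2
M=3(L−1)−2J1−J2=3·3−2·3−2=1

M = 1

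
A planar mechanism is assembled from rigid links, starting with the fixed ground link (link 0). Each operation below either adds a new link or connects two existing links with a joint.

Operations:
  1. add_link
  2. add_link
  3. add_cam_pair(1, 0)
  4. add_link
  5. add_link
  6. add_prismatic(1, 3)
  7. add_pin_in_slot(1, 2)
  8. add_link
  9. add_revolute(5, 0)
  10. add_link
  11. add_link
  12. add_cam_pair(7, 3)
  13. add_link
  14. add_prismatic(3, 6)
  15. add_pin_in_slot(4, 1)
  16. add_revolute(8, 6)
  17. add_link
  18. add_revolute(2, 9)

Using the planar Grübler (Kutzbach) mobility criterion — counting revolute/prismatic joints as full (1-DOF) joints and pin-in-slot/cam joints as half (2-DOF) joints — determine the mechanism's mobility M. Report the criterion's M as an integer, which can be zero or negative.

M = 13

ground; <1,0,0>
#1 <2,0,0>
#2 <3,0,0>
C:1↔0 J2 <3,0,1>
#3 <4,0,1>
#4 <5,0,1>
P:1↔3 J1 <5,1,1>
PS:1↔2 J2 <5,1,2>
#5 <6,1,2>
R:5↔0 J1 <6,2,2>
#6 <7,2,2>
#7 <8,2,2>
C:7↔3 J2 <8,2,3>
#8 <9,2,3>
P:3↔6 J1 <9,3,3>
PS:4↔1 J2 <9,3,4>
R:8↔6 J1 <9,4,4>
#9 <10,4,4>
R:2↔9 J1 <10,5,4>
3×9 − 2×5 − 1×4 = 13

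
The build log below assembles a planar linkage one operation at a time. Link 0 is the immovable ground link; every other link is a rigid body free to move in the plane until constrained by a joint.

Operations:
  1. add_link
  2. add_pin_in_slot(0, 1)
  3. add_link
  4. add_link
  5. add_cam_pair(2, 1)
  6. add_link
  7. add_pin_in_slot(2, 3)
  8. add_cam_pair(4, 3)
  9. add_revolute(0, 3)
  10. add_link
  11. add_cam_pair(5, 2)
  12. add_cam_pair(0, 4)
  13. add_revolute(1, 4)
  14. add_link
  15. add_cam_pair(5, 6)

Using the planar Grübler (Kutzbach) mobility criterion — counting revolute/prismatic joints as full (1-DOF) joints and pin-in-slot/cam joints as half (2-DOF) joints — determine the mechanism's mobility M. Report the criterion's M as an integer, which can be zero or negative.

M = 7

[1;0;0] (link 0 is ground)
L+ [2;0;0]
PS(0,1)∈J2 [2;0;1]
L+ [3;0;1]
L+ [4;0;1]
C(2,1)∈J2 [4;0;2]
L+ [5;0;2]
PS(2,3)∈J2 [5;0;3]
C(4,3)∈J2 [5;0;4]
R(0,3)∈J1 [5;1;4]
L+ [6;1;4]
C(5,2)∈J2 [6;1;5]
C(0,4)∈J2 [6;1;6]
R(1,4)∈J1 [6;2;6]
L+ [7;2;6]
C(5,6)∈J2 [7;2;7]
mobility = 18 − 4 − 7 = 7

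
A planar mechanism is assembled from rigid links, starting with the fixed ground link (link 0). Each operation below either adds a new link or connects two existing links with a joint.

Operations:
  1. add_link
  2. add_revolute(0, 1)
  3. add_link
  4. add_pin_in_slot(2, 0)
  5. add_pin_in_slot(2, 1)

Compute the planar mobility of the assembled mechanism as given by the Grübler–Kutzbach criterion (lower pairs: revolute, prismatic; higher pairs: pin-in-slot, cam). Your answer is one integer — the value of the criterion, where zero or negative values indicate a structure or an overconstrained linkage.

M = 2

L=1 J1=0 J2=0
add link → L=2 J1=0 J2=0
R@0,1 dof=1 J1 → L=2 J1=1 J2=0
add link → L=3 J1=1 J2=0
PS@2,0 dof=2 J2 → L=3 J1=1 J2=1
PS@2,1 dof=2 J2 → L=3 J1=1 J2=2
M=3(L−1)−2J1−J2=3·2−2·1−2=2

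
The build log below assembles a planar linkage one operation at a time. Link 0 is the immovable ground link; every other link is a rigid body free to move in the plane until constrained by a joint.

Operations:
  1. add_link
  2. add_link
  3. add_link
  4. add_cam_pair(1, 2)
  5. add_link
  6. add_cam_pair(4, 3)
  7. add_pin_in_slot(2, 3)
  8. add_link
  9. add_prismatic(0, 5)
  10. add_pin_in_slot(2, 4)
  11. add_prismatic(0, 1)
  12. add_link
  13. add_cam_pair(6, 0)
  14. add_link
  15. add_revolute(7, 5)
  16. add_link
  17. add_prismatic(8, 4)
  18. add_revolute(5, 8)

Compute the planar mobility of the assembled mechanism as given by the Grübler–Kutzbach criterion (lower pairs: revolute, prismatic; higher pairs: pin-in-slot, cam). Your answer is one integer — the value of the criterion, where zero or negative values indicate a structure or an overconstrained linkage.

(L,J1,J2)=(1,0,0); link0 fixed
link1: (2,0,0)
link2: (3,0,0)
link3: (4,0,0)
C 1-2 [J2]: (4,0,1)
link4: (5,0,1)
C 4-3 [J2]: (5,0,2)
PS 2-3 [J2]: (5,0,3)
link5: (6,0,3)
P 0-5 [J1]: (6,1,3)
PS 2-4 [J2]: (6,1,4)
P 0-1 [J1]: (6,2,4)
link6: (7,2,4)
C 6-0 [J2]: (7,2,5)
link7: (8,2,5)
R 7-5 [J1]: (8,3,5)
link8: (9,3,5)
P 8-4 [J1]: (9,4,5)
R 5-8 [J1]: (9,5,5)
Grübler: 3·8 − 2·5 − 5 = 9

M = 9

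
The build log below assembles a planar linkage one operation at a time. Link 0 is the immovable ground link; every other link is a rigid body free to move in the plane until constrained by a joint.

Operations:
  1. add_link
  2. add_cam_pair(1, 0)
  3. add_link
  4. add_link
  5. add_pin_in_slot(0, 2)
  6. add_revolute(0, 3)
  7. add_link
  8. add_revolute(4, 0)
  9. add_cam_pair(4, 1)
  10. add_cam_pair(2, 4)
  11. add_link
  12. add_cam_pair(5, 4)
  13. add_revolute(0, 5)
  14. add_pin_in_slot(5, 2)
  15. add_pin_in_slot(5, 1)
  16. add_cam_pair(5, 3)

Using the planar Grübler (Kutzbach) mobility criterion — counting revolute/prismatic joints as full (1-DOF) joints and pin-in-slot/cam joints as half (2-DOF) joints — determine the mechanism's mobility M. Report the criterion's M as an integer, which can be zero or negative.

M = 1

L=1 J1=0 J2=0
add link → L=2 J1=0 J2=0
C@1,0 dof=2 J2 → L=2 J1=0 J2=1
add link → L=3 J1=0 J2=1
add link → L=4 J1=0 J2=1
PS@0,2 dof=2 J2 → L=4 J1=0 J2=2
R@0,3 dof=1 J1 → L=4 J1=1 J2=2
add link → L=5 J1=1 J2=2
R@4,0 dof=1 J1 → L=5 J1=2 J2=2
C@4,1 dof=2 J2 → L=5 J1=2 J2=3
C@2,4 dof=2 J2 → L=5 J1=2 J2=4
add link → L=6 J1=2 J2=4
C@5,4 dof=2 J2 → L=6 J1=2 J2=5
R@0,5 dof=1 J1 → L=6 J1=3 J2=5
PS@5,2 dof=2 J2 → L=6 J1=3 J2=6
PS@5,1 dof=2 J2 → L=6 J1=3 J2=7
C@5,3 dof=2 J2 → L=6 J1=3 J2=8
M=3(L−1)−2J1−J2=3·5−2·3−8=1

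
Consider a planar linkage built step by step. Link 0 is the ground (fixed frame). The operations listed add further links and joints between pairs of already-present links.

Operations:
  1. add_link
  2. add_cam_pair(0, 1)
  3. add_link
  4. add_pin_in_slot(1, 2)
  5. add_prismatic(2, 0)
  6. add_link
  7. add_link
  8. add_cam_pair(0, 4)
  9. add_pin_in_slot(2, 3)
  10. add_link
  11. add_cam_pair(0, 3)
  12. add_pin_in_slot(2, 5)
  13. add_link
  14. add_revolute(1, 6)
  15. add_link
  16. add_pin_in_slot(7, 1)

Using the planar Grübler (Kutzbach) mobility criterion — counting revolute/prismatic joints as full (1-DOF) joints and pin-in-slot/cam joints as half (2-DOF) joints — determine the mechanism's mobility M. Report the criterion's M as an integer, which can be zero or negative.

M = 10

[1;0;0] (link 0 is ground)
L+ [2;0;0]
C(0,1)∈J2 [2;0;1]
L+ [3;0;1]
PS(1,2)∈J2 [3;0;2]
P(2,0)∈J1 [3;1;2]
L+ [4;1;2]
L+ [5;1;2]
C(0,4)∈J2 [5;1;3]
PS(2,3)∈J2 [5;1;4]
L+ [6;1;4]
C(0,3)∈J2 [6;1;5]
PS(2,5)∈J2 [6;1;6]
L+ [7;1;6]
R(1,6)∈J1 [7;2;6]
L+ [8;2;6]
PS(7,1)∈J2 [8;2;7]
mobility = 21 − 4 − 7 = 10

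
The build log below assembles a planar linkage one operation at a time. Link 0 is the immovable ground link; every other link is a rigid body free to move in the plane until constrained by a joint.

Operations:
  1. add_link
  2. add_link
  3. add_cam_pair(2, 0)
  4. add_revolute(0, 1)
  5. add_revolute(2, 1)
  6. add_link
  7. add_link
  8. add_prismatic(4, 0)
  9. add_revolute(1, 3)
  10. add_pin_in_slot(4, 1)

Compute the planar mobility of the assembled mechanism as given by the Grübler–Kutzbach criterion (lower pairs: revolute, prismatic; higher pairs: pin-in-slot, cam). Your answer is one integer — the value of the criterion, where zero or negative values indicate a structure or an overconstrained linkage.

M = 2

[1;0;0] (link 0 is ground)
L+ [2;0;0]
L+ [3;0;0]
C(2,0)∈J2 [3;0;1]
R(0,1)∈J1 [3;1;1]
R(2,1)∈J1 [3;2;1]
L+ [4;2;1]
L+ [5;2;1]
P(4,0)∈J1 [5;3;1]
R(1,3)∈J1 [5;4;1]
PS(4,1)∈J2 [5;4;2]
mobility = 12 − 8 − 2 = 2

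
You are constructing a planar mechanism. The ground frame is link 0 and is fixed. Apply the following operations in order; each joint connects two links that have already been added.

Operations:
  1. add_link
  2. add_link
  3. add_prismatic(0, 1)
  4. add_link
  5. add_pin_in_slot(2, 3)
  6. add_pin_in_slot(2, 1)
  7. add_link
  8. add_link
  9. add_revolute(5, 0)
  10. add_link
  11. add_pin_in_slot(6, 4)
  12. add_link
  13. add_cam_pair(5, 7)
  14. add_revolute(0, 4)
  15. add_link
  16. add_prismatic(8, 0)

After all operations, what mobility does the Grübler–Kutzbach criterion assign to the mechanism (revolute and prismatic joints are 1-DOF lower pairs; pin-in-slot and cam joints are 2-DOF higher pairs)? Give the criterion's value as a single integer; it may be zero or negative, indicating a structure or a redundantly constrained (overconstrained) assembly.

M = 12

link 0 = ground. State L|J1|J2 = 1|0|0
+link1  2|0|0
+link2  3|0|0
P(0,1) f=1→J1  3|1|0
+link3  4|1|0
PS(2,3) f=2→J2  4|1|1
PS(2,1) f=2→J2  4|1|2
+link4  5|1|2
+link5  6|1|2
R(5,0) f=1→J1  6|2|2
+link6  7|2|2
PS(6,4) f=2→J2  7|2|3
+link7  8|2|3
C(5,7) f=2→J2  8|2|4
R(0,4) f=1→J1  8|3|4
+link8  9|3|4
P(8,0) f=1→J1  9|4|4
M = 3(9−1)−2·4−4 = 24−8−4 = 12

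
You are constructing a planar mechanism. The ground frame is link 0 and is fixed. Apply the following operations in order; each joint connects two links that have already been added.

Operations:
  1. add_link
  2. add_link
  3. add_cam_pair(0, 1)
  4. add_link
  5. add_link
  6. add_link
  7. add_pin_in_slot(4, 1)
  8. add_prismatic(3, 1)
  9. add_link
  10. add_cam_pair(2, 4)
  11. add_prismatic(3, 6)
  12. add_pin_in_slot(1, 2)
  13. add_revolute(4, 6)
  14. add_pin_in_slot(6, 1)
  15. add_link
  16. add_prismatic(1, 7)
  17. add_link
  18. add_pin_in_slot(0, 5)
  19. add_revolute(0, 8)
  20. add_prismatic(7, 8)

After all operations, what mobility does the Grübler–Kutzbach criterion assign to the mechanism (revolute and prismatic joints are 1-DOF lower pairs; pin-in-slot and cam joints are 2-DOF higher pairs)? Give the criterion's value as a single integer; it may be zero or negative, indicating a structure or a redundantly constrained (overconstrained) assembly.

M = 6

L=1 J1=0 J2=0
add link → L=2 J1=0 J2=0
add link → L=3 J1=0 J2=0
C@0,1 dof=2 J2 → L=3 J1=0 J2=1
add link → L=4 J1=0 J2=1
add link → L=5 J1=0 J2=1
add link → L=6 J1=0 J2=1
PS@4,1 dof=2 J2 → L=6 J1=0 J2=2
P@3,1 dof=1 J1 → L=6 J1=1 J2=2
add link → L=7 J1=1 J2=2
C@2,4 dof=2 J2 → L=7 J1=1 J2=3
P@3,6 dof=1 J1 → L=7 J1=2 J2=3
PS@1,2 dof=2 J2 → L=7 J1=2 J2=4
R@4,6 dof=1 J1 → L=7 J1=3 J2=4
PS@6,1 dof=2 J2 → L=7 J1=3 J2=5
add link → L=8 J1=3 J2=5
P@1,7 dof=1 J1 → L=8 J1=4 J2=5
add link → L=9 J1=4 J2=5
PS@0,5 dof=2 J2 → L=9 J1=4 J2=6
R@0,8 dof=1 J1 → L=9 J1=5 J2=6
P@7,8 dof=1 J1 → L=9 J1=6 J2=6
M=3(L−1)−2J1−J2=3·8−2·6−6=6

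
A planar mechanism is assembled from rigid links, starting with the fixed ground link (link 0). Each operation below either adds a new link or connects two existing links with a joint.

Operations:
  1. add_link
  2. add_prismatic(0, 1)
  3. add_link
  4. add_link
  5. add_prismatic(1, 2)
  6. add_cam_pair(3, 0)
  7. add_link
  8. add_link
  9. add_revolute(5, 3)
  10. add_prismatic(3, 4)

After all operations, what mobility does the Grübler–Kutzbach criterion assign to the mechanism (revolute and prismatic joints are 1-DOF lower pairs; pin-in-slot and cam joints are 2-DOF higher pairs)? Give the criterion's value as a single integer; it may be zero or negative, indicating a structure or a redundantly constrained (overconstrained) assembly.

M = 6

[1;0;0] (link 0 is ground)
L+ [2;0;0]
P(0,1)∈J1 [2;1;0]
L+ [3;1;0]
L+ [4;1;0]
P(1,2)∈J1 [4;2;0]
C(3,0)∈J2 [4;2;1]
L+ [5;2;1]
L+ [6;2;1]
R(5,3)∈J1 [6;3;1]
P(3,4)∈J1 [6;4;1]
mobility = 15 − 8 − 1 = 6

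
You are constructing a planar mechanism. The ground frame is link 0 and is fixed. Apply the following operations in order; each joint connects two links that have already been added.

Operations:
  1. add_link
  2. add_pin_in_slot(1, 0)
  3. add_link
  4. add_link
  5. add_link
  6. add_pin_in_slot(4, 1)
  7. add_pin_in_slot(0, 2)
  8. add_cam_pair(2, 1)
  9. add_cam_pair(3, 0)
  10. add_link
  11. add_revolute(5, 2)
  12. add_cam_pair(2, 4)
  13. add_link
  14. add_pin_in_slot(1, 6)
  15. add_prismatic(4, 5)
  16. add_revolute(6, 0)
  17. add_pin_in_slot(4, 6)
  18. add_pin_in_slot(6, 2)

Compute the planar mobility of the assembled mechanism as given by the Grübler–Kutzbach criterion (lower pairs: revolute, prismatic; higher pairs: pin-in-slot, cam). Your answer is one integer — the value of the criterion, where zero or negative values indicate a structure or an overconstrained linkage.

L=1 J1=0 J2=0
add link → L=2 J1=0 J2=0
PS@1,0 dof=2 J2 → L=2 J1=0 J2=1
add link → L=3 J1=0 J2=1
add link → L=4 J1=0 J2=1
add link → L=5 J1=0 J2=1
PS@4,1 dof=2 J2 → L=5 J1=0 J2=2
PS@0,2 dof=2 J2 → L=5 J1=0 J2=3
C@2,1 dof=2 J2 → L=5 J1=0 J2=4
C@3,0 dof=2 J2 → L=5 J1=0 J2=5
add link → L=6 J1=0 J2=5
R@5,2 dof=1 J1 → L=6 J1=1 J2=5
C@2,4 dof=2 J2 → L=6 J1=1 J2=6
add link → L=7 J1=1 J2=6
PS@1,6 dof=2 J2 → L=7 J1=1 J2=7
P@4,5 dof=1 J1 → L=7 J1=2 J2=7
R@6,0 dof=1 J1 → L=7 J1=3 J2=7
PS@4,6 dof=2 J2 → L=7 J1=3 J2=8
PS@6,2 dof=2 J2 → L=7 J1=3 J2=9
M=3(L−1)−2J1−J2=3·6−2·3−9=3

M = 3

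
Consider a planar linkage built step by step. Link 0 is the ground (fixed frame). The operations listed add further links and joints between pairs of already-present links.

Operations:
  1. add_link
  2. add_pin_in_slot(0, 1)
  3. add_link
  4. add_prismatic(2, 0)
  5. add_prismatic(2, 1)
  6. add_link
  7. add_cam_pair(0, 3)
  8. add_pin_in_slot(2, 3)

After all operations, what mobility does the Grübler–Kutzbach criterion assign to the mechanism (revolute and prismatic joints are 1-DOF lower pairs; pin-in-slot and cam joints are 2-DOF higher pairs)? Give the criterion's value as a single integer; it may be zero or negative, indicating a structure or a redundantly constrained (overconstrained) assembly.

[1;0;0] (link 0 is ground)
L+ [2;0;0]
PS(0,1)∈J2 [2;0;1]
L+ [3;0;1]
P(2,0)∈J1 [3;1;1]
P(2,1)∈J1 [3;2;1]
L+ [4;2;1]
C(0,3)∈J2 [4;2;2]
PS(2,3)∈J2 [4;2;3]
mobility = 9 − 4 − 3 = 2

M = 2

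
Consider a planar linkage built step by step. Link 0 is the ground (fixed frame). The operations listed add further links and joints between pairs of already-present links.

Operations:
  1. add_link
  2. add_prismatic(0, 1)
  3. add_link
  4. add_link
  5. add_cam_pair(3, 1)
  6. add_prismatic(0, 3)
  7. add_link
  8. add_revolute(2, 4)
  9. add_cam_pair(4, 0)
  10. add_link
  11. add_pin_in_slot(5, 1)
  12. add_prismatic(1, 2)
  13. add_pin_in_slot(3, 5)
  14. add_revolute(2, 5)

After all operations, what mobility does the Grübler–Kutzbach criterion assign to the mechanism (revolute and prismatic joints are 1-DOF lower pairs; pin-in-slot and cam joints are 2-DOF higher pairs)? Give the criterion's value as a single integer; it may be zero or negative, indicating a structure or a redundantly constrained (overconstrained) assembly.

M = 1

[1;0;0] (link 0 is ground)
L+ [2;0;0]
P(0,1)∈J1 [2;1;0]
L+ [3;1;0]
L+ [4;1;0]
C(3,1)∈J2 [4;1;1]
P(0,3)∈J1 [4;2;1]
L+ [5;2;1]
R(2,4)∈J1 [5;3;1]
C(4,0)∈J2 [5;3;2]
L+ [6;3;2]
PS(5,1)∈J2 [6;3;3]
P(1,2)∈J1 [6;4;3]
PS(3,5)∈J2 [6;4;4]
R(2,5)∈J1 [6;5;4]
mobility = 15 − 10 − 4 = 1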